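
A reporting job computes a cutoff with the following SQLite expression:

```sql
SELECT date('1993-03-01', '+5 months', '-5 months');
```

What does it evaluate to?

1993-03-01

Adding +5 months to 1993-03-01 gives 1993-08-01.
Adding -5 months to 1993-08-01 gives 1993-03-01.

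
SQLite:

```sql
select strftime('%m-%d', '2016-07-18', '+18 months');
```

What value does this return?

01-18

First apply '+18 months': 2016-07-18 → 2018-01-18.
`%m-%d` extracts the month-day: 01-18.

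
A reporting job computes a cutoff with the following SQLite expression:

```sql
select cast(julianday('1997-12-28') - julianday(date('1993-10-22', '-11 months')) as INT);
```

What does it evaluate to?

1862

Adding -11 months to 1993-10-22 gives 1992-11-22.
8 days remain in November 1992 after the 22nd (30 − 22).
Full months from December 1992 through November 1997 contribute their day counts.
Then 28 days into December 1997.
Total: 8 + 31 + 31 + 28 + 31 + 30 + 31 + 30 + 31 + 31 + 30 + 31 + 30 + 31 + 31 + 28 + 31 + 30 + 31 + 30 + 31 + 31 + 30 + 31 + 30 + 31 + 31 + 28 + 31 + 30 + 31 + 30 + 31 + 31 + 30 + 31 + 30 + 31 + 31 + 29 + 31 + 30 + 31 + 30 + 31 + 31 + 30 + 31 + 30 + 31 + 31 + 28 + 31 + 30 + 31 + 30 + 31 + 31 + 30 + 31 + 30 + 28 = 1862.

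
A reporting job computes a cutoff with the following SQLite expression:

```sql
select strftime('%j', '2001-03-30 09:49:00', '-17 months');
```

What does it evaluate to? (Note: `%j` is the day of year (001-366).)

First apply '-17 months': 2001-03-30 09:49:00 → 1999-10-30 09:49:00.
Day-of-year for 1999-10-30: days since 1999-01-01 inclusive = 303, zero-padded to 303.

303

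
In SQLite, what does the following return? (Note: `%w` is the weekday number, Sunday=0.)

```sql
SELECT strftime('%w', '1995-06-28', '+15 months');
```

6

First apply '+15 months': 1995-06-28 → 1996-09-28.
1996-09-28 is a Saturday; with Sunday=0 that is 6.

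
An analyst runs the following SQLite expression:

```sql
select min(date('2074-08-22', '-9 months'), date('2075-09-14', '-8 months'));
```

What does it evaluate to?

2073-11-22

date('2074-08-22', '-9 months') → 2073-11-22.
date('2075-09-14', '-8 months') → 2075-01-14.
Earlier of the two is 2073-11-22.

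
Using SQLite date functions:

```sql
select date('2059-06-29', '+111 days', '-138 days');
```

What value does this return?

Applying '+111 days' to 2059-06-29: counting 111 days forward gives 2059-10-18.
Applying '-138 days' to 2059-10-18: counting 138 days back gives 2059-06-02.

2059-06-02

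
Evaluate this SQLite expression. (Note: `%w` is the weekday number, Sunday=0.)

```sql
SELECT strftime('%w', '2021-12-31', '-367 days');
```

First apply '-367 days': 2021-12-31 → 2020-12-29.
2020-12-29 is a Tuesday; with Sunday=0 that is 2.

2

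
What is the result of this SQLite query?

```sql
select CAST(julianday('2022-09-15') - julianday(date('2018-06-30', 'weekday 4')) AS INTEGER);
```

1533

`weekday 4` advances to the next Thursday; 2018-06-30 is a Saturday, so it moves forward to 2018-07-05.
26 days remain in July 2018 after the 5th (31 − 5).
Full months from August 2018 through August 2022 contribute their day counts.
Then 15 days into September 2022.
Total: 26 + 31 + 30 + 31 + 30 + 31 + 31 + 28 + 31 + 30 + 31 + 30 + 31 + 31 + 30 + 31 + 30 + 31 + 31 + 29 + 31 + 30 + 31 + 30 + 31 + 31 + 30 + 31 + 30 + 31 + 31 + 28 + 31 + 30 + 31 + 30 + 31 + 31 + 30 + 31 + 30 + 31 + 31 + 28 + 31 + 30 + 31 + 30 + 31 + 31 + 15 = 1533.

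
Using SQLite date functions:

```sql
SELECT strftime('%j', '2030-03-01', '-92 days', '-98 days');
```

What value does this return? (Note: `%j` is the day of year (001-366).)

First apply '-92 days', '-98 days': 2030-03-01 → 2029-08-23.
Day-of-year for 2029-08-23: days since 2029-01-01 inclusive = 235, zero-padded to 235.

235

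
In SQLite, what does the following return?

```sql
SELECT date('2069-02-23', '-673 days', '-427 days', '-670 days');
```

2064-04-20

Applying '-673 days' to 2069-02-23: counting 673 days back gives 2067-04-22.
Applying '-427 days' to 2067-04-22: counting 427 days back gives 2066-02-19.
Applying '-670 days' to 2066-02-19: counting 670 days back gives 2064-04-20.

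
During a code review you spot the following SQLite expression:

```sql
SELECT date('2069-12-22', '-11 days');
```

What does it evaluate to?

2069-12-11

Going back 11 days within December lands on 2069-12-11.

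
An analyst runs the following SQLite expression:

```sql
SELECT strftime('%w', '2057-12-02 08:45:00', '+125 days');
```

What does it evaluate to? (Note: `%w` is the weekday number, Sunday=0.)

First apply '+125 days': 2057-12-02 08:45:00 → 2058-04-06 08:45:00.
2058-04-06 is a Saturday; with Sunday=0 that is 6.

6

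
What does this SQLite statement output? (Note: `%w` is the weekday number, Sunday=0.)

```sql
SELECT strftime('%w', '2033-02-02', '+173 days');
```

1

First apply '+173 days': 2033-02-02 → 2033-07-25.
2033-07-25 is a Monday; with Sunday=0 that is 1.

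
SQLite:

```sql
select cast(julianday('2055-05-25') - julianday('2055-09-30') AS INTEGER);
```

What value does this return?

6 days remain in May 2055 after the 25th (31 − 25).
June 2055: 30 days.
July 2055: 31 days.
August 2055: 31 days.
Then 30 days into September 2055.
Total: 6 + 30 + 31 + 31 + 30 = 128.
The subtraction is earlier − later, so the result is −128 → -128.

-128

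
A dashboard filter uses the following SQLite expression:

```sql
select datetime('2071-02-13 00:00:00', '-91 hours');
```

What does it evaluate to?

2071-02-09 05:00:00

-91 hours from 2071-02-13 00:00:00 is 2071-02-09 05:00:00 (crosses midnight).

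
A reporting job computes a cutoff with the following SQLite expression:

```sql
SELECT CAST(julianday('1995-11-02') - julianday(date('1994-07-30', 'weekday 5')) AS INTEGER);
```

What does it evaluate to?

`weekday 5` advances to the next Friday; 1994-07-30 is a Saturday, so it moves forward to 1994-08-05.
26 days remain in August 1994 after the 5th (31 − 5).
Full months from September 1994 through October 1995 contribute their day counts.
Then 2 days into November 1995.
Total: 26 + 30 + 31 + 30 + 31 + 31 + 28 + 31 + 30 + 31 + 30 + 31 + 31 + 30 + 31 + 2 = 454.

454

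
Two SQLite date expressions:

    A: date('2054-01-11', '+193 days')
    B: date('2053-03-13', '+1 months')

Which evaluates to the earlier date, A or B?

A = 2054-07-23.
B = 2053-04-13.
B is earlier.

B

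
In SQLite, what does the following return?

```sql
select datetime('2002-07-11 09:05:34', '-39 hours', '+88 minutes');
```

2002-07-09 19:33:34

-39 hours from 2002-07-11 09:05:34 is 2002-07-09 18:05:34 (crosses midnight).
88 minutes = 1h 28m; +88 minutes from 2002-07-09 18:05:34 is 2002-07-09 19:33:34.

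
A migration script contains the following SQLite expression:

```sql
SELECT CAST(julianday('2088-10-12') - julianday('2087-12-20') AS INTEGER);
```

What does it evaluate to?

297

11 days remain in December 2087 after the 20th (31 − 20).
Full months from January 2088 through September 2088 contribute their day counts.
Then 12 days into October 2088.
Total: 11 + 31 + 29 + 31 + 30 + 31 + 30 + 31 + 31 + 30 + 12 = 297.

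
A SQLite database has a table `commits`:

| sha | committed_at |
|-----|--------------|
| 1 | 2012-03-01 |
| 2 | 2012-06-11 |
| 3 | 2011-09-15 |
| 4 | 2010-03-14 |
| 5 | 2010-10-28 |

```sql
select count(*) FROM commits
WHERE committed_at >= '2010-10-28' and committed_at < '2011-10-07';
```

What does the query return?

Rows in [2010-10-28, 2011-10-07): 2011-09-15, 2010-10-28 → 2 rows.

2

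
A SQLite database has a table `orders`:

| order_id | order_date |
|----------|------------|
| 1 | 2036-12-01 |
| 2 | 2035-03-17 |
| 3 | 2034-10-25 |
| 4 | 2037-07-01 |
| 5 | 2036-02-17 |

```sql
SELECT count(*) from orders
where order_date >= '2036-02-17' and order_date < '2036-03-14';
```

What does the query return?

1

Rows in [2036-02-17, 2036-03-14): 2036-02-17 → 1 row.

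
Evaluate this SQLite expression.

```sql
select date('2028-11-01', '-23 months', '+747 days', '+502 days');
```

Adding -23 months to 2028-11-01 gives 2026-12-01.
Applying '+747 days' to 2026-12-01: counting 747 days forward gives 2028-12-17.
Applying '+502 days' to 2028-12-17: counting 502 days forward gives 2030-05-03.

2030-05-03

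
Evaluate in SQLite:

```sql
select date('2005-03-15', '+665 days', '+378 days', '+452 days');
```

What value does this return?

2009-04-18

Applying '+665 days' to 2005-03-15: counting 665 days forward gives 2007-01-09.
Applying '+378 days' to 2007-01-09: counting 378 days forward gives 2008-01-22.
Applying '+452 days' to 2008-01-22: counting 452 days forward gives 2009-04-18.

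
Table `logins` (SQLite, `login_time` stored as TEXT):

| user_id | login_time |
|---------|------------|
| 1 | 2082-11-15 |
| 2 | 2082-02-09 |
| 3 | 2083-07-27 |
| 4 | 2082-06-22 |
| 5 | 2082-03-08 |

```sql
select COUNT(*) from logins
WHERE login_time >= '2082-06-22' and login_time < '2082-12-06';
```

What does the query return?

2

Rows in [2082-06-22, 2082-12-06): 2082-11-15, 2082-06-22 → 2 rows.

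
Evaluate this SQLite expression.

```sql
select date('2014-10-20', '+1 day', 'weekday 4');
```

Advancing 1 more day within October lands on 2014-10-21.
`weekday 4` advances to the next Thursday; 2014-10-21 is a Tuesday, so it moves forward to 2014-10-23.

2014-10-23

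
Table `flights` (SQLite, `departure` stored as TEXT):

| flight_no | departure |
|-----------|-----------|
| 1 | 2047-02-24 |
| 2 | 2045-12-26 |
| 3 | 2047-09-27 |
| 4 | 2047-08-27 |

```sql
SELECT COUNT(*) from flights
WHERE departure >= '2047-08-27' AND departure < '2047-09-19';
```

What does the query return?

1

Rows in [2047-08-27, 2047-09-19): 2047-08-27 → 1 row.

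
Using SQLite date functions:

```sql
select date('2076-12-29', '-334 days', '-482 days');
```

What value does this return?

Applying '-334 days' to 2076-12-29: counting 334 days back gives 2076-01-30.
Applying '-482 days' to 2076-01-30: counting 482 days back gives 2074-10-05.

2074-10-05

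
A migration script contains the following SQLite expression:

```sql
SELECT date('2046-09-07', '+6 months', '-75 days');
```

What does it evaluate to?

Adding +6 months to 2046-09-07 gives 2047-03-07.
Applying '-75 days' to 2047-03-07: counting 75 days back gives 2046-12-22.

2046-12-22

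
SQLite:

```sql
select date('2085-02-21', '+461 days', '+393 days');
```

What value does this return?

Applying '+461 days' to 2085-02-21: counting 461 days forward gives 2086-05-28.
Applying '+393 days' to 2086-05-28: counting 393 days forward gives 2087-06-25.

2087-06-25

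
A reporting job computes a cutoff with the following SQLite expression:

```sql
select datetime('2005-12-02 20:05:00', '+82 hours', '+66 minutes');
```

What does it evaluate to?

+82 hours from 2005-12-02 20:05:00 is 2005-12-06 06:05:00 (crosses midnight).
66 minutes = 1h 6m; +66 minutes from 2005-12-06 06:05:00 is 2005-12-06 07:11:00.

2005-12-06 07:11:00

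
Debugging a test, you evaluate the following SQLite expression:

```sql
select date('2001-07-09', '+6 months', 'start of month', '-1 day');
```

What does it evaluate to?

2001-12-31

Adding +6 months to 2001-07-09 gives 2002-01-09.
`start of month` rewinds 2002-01-09 to 2002-01-01.
Going back 1 day from 2002-01-01 reaches 2001-12-31 (last day of December, 31 days).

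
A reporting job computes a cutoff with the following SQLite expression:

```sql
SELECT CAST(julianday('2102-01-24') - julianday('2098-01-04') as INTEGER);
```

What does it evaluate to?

1480

27 days remain in January 2098 after the 4th (31 − 4).
Full months from February 2098 through December 2101 contribute their day counts.
Then 24 days into January 2102.
Total: 27 + 28 + 31 + 30 + 31 + 30 + 31 + 31 + 30 + 31 + 30 + 31 + 31 + 28 + 31 + 30 + 31 + 30 + 31 + 31 + 30 + 31 + 30 + 31 + 31 + 28 + 31 + 30 + 31 + 30 + 31 + 31 + 30 + 31 + 30 + 31 + 31 + 28 + 31 + 30 + 31 + 30 + 31 + 31 + 30 + 31 + 30 + 31 + 24 = 1480.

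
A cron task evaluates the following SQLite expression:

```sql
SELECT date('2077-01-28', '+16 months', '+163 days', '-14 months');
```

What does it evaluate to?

Adding +16 months to 2077-01-28 gives 2078-05-28.
Applying '+163 days' to 2078-05-28: counting 163 days forward gives 2078-11-07.
Adding -14 months to 2078-11-07 gives 2077-09-07.

2077-09-07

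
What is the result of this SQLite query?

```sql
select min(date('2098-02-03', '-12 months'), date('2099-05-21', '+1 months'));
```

2097-02-03

date('2098-02-03', '-12 months') → 2097-02-03.
date('2099-05-21', '+1 months') → 2099-06-21.
Earlier of the two is 2097-02-03.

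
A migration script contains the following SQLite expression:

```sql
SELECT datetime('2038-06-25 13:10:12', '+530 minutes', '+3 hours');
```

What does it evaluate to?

530 minutes = 8h 50m; +530 minutes from 2038-06-25 13:10:12 is 2038-06-25 22:00:12.
+3 hours from 2038-06-25 22:00:12 is 2038-06-26 01:00:12 (crosses midnight).

2038-06-26 01:00:12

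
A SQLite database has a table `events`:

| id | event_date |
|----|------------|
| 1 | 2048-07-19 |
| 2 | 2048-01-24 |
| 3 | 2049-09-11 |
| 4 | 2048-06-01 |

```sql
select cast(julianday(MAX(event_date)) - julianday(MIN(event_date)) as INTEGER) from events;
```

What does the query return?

MIN = 2048-01-24, MAX = 2049-09-11.
7 days remain in January 2048 after the 24th (31 − 24).
Full months from February 2048 through August 2049 contribute their day counts.
Then 11 days into September 2049.
Total: 7 + 29 + 31 + 30 + 31 + 30 + 31 + 31 + 30 + 31 + 30 + 31 + 31 + 28 + 31 + 30 + 31 + 30 + 31 + 31 + 11 = 596.

596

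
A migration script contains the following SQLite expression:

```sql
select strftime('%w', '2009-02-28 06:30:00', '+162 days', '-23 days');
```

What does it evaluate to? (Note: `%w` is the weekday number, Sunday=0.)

First apply '+162 days', '-23 days': 2009-02-28 06:30:00 → 2009-07-17 06:30:00.
2009-07-17 is a Friday; with Sunday=0 that is 5.

5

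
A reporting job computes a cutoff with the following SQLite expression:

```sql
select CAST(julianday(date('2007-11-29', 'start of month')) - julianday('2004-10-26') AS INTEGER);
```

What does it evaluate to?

1101

`start of month` rewinds 2007-11-29 to 2007-11-01.
5 days remain in October 2004 after the 26th (31 − 26).
Full months from November 2004 through October 2007 contribute their day counts.
Then 1 day into November 2007.
Total: 5 + 30 + 31 + 31 + 28 + 31 + 30 + 31 + 30 + 31 + 31 + 30 + 31 + 30 + 31 + 31 + 28 + 31 + 30 + 31 + 30 + 31 + 31 + 30 + 31 + 30 + 31 + 31 + 28 + 31 + 30 + 31 + 30 + 31 + 31 + 30 + 31 + 1 = 1101.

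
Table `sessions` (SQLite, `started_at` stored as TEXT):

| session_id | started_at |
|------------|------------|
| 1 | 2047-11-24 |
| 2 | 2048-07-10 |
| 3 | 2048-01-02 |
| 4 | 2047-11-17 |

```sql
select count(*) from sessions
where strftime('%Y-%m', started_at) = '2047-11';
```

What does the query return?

2

Rows with year-month 2047-11: 2047-11-24, 2047-11-17 → 2.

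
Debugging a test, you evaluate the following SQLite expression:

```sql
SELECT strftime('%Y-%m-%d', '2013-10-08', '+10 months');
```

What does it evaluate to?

2014-08-08

First apply '+10 months': 2013-10-08 → 2014-08-08.
`%Y-%m-%d` extracts the ISO date: 2014-08-08.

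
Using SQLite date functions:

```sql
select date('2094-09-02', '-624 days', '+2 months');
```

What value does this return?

Applying '-624 days' to 2094-09-02: counting 624 days back gives 2092-12-17.
Adding +2 months to 2092-12-17 gives 2093-02-17.

2093-02-17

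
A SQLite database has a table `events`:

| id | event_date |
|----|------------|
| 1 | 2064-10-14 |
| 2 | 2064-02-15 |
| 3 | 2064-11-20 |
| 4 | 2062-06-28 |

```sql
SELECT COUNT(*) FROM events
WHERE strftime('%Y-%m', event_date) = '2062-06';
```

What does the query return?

Rows with year-month 2062-06: 2062-06-28 → 1.

1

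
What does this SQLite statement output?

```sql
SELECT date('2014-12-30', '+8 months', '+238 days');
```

Adding +8 months to 2014-12-30 gives 2015-08-30.
Applying '+238 days' to 2015-08-30: counting 238 days forward gives 2016-04-24.

2016-04-24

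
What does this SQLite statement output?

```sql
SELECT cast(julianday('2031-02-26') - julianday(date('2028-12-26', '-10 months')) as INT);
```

1096

Adding -10 months to 2028-12-26 gives 2028-02-26.
3 days remain in February 2028 after the 26th (29 − 26).
Full months from March 2028 through January 2031 contribute their day counts.
Then 26 days into February 2031.
Total: 3 + 31 + 30 + 31 + 30 + 31 + 31 + 30 + 31 + 30 + 31 + 31 + 28 + 31 + 30 + 31 + 30 + 31 + 31 + 30 + 31 + 30 + 31 + 31 + 28 + 31 + 30 + 31 + 30 + 31 + 31 + 30 + 31 + 30 + 31 + 31 + 26 = 1096.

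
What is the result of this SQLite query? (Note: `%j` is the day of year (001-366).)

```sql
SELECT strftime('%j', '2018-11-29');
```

Day-of-year for 2018-11-29: days since 2018-01-01 inclusive = 333, zero-padded to 333.

333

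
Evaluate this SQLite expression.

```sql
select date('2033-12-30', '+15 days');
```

2034-01-14

December 2033 has 31 days; 1 remain after the 30th, so 2 days reach 2034-01-01.
Advancing 13 more days within January lands on 2034-01-14.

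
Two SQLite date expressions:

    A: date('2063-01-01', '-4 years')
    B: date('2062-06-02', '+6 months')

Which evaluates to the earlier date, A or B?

A = 2059-01-01.
B = 2062-12-02.
A is earlier.

A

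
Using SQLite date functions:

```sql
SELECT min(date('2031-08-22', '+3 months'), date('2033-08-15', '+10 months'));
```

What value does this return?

2031-11-22

date('2031-08-22', '+3 months') → 2031-11-22.
date('2033-08-15', '+10 months') → 2034-06-15.
Earlier of the two is 2031-11-22.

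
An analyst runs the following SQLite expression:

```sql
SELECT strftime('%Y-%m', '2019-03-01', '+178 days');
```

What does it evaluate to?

First apply '+178 days': 2019-03-01 → 2019-08-26.
`%Y-%m` extracts the year-month: 2019-08.

2019-08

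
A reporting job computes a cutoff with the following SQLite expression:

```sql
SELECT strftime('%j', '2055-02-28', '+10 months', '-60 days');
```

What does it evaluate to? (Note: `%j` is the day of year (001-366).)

302

First apply '+10 months', '-60 days': 2055-02-28 → 2055-10-29.
Day-of-year for 2055-10-29: days since 2055-01-01 inclusive = 302, zero-padded to 302.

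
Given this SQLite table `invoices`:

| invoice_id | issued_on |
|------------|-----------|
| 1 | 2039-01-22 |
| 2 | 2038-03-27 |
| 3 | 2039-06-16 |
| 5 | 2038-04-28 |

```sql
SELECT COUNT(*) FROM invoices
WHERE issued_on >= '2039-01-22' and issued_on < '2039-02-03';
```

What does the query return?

Rows in [2039-01-22, 2039-02-03): 2039-01-22 → 1 row.

1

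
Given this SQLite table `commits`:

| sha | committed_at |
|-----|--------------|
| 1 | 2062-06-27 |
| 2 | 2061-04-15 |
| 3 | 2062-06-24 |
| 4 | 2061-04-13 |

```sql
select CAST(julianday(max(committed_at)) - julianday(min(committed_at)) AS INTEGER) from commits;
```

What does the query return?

440

MIN = 2061-04-13, MAX = 2062-06-27.
17 days remain in April 2061 after the 13th (30 − 13).
Full months from May 2061 through May 2062 contribute their day counts.
Then 27 days into June 2062.
Total: 17 + 31 + 30 + 31 + 31 + 30 + 31 + 30 + 31 + 31 + 28 + 31 + 30 + 31 + 27 = 440.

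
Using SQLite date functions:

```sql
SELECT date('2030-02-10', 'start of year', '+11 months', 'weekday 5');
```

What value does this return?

`start of year` rewinds 2030-02-10 to 2030-01-01.
Adding +11 months to 2030-01-01 gives 2030-12-01.
`weekday 5` advances to the next Friday; 2030-12-01 is a Sunday, so it moves forward to 2030-12-06.

2030-12-06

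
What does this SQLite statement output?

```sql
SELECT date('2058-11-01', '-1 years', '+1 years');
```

2058-11-01

Adding -1 year to 2058-11-01 gives 2057-11-01.
Adding +1 year to 2057-11-01 gives 2058-11-01.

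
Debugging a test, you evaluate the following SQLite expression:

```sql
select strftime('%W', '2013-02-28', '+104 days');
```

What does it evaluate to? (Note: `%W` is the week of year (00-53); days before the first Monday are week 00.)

23

First apply '+104 days': 2013-02-28 → 2013-06-12.
2013-06-12 is a Wednesday. SQLite's %W counts Mondays since the year started; the result is 23.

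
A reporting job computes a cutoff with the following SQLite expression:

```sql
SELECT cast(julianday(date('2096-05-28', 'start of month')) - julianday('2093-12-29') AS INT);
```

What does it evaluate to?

`start of month` rewinds 2096-05-28 to 2096-05-01.
2 days remain in December 2093 after the 29th (31 − 29).
Full months from January 2094 through April 2096 contribute their day counts.
Then 1 day into May 2096.
Total: 2 + 31 + 28 + 31 + 30 + 31 + 30 + 31 + 31 + 30 + 31 + 30 + 31 + 31 + 28 + 31 + 30 + 31 + 30 + 31 + 31 + 30 + 31 + 30 + 31 + 31 + 29 + 31 + 30 + 1 = 854.

854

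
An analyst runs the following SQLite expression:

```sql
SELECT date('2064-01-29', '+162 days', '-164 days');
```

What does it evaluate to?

Applying '+162 days' to 2064-01-29: counting 162 days forward gives 2064-07-09.
Applying '-164 days' to 2064-07-09: counting 164 days back gives 2064-01-27.

2064-01-27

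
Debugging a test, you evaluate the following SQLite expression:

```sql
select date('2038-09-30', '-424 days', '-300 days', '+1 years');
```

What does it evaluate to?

Applying '-424 days' to 2038-09-30: counting 424 days back gives 2037-08-02.
Applying '-300 days' to 2037-08-02: counting 300 days back gives 2036-10-06.
Adding +1 year to 2036-10-06 gives 2037-10-06.

2037-10-06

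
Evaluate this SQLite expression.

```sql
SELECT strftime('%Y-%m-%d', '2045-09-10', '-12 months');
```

First apply '-12 months': 2045-09-10 → 2044-09-10.
`%Y-%m-%d` extracts the ISO date: 2044-09-10.

2044-09-10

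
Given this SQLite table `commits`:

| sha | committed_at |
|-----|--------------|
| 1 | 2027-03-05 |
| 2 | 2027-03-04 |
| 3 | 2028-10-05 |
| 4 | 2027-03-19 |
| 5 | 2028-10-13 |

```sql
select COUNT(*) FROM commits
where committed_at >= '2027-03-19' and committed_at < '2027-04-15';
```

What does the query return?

Rows in [2027-03-19, 2027-04-15): 2027-03-19 → 1 row.

1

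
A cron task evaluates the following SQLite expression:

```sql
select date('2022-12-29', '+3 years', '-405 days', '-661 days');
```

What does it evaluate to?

Adding +3 years to 2022-12-29 gives 2025-12-29.
Applying '-405 days' to 2025-12-29: counting 405 days back gives 2024-11-19.
Applying '-661 days' to 2024-11-19: counting 661 days back gives 2023-01-28.

2023-01-28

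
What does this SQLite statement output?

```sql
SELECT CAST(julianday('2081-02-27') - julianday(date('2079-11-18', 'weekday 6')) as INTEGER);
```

467

`weekday 6` advances to the next Saturday; 2079-11-18 is already a Saturday, so it stays at 2079-11-18.
12 days remain in November 2079 after the 18th (30 − 18).
Full months from December 2079 through January 2081 contribute their day counts.
Then 27 days into February 2081.
Total: 12 + 31 + 31 + 29 + 31 + 30 + 31 + 30 + 31 + 31 + 30 + 31 + 30 + 31 + 31 + 27 = 467.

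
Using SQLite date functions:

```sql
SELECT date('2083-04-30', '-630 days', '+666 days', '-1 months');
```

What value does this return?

2083-05-05

Applying '-630 days' to 2083-04-30: counting 630 days back gives 2081-08-08.
Applying '+666 days' to 2081-08-08: counting 666 days forward gives 2083-06-05.
Adding -1 month to 2083-06-05 gives 2083-05-05.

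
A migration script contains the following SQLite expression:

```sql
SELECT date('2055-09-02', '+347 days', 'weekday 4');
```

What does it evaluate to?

2056-08-17

Applying '+347 days' to 2055-09-02: counting 347 days forward gives 2056-08-14.
`weekday 4` advances to the next Thursday; 2056-08-14 is a Monday, so it moves forward to 2056-08-17.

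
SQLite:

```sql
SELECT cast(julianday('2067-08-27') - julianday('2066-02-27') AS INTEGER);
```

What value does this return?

1 day remains in February 2066 after the 27th (28 − 27).
Full months from March 2066 through July 2067 contribute their day counts.
Then 27 days into August 2067.
Total: 1 + 31 + 30 + 31 + 30 + 31 + 31 + 30 + 31 + 30 + 31 + 31 + 28 + 31 + 30 + 31 + 30 + 31 + 27 = 546.

546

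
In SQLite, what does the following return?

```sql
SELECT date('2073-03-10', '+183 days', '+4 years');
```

2077-09-09

Applying '+183 days' to 2073-03-10: counting 183 days forward gives 2073-09-09.
Adding +4 years to 2073-09-09 gives 2077-09-09.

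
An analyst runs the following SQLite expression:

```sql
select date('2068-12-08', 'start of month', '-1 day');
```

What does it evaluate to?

2068-11-30

`start of month` rewinds 2068-12-08 to 2068-12-01.
Going back 1 day from 2068-12-01 reaches 2068-11-30 (last day of November, 30 days).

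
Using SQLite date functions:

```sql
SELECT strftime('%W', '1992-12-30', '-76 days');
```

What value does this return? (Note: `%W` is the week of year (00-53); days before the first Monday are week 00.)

41

First apply '-76 days': 1992-12-30 → 1992-10-15.
1992-10-15 is a Thursday. SQLite's %W counts Mondays since the year started; the result is 41.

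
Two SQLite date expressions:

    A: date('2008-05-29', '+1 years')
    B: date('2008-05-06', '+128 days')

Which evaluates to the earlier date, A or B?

B

A = 2009-05-29.
B = 2008-09-11.
B is earlier.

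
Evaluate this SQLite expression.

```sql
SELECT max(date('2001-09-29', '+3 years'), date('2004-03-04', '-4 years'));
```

date('2001-09-29', '+3 years') → 2004-09-29.
date('2004-03-04', '-4 years') → 2000-03-04.
Later of the two is 2004-09-29.

2004-09-29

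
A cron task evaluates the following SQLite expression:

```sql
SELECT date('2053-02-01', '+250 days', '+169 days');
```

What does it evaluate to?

2054-03-27

Applying '+250 days' to 2053-02-01: counting 250 days forward gives 2053-10-09.
Applying '+169 days' to 2053-10-09: counting 169 days forward gives 2054-03-27.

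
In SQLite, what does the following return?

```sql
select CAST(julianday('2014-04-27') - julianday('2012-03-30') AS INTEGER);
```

758

1 day remains in March 2012 after the 30th (31 − 30).
Full months from April 2012 through March 2014 contribute their day counts.
Then 27 days into April 2014.
Total: 1 + 30 + 31 + 30 + 31 + 31 + 30 + 31 + 30 + 31 + 31 + 28 + 31 + 30 + 31 + 30 + 31 + 31 + 30 + 31 + 30 + 31 + 31 + 28 + 31 + 27 = 758.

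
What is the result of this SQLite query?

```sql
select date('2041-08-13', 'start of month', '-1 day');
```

2041-07-31

`start of month` rewinds 2041-08-13 to 2041-08-01.
Going back 1 day from 2041-08-01 reaches 2041-07-31 (last day of July, 31 days).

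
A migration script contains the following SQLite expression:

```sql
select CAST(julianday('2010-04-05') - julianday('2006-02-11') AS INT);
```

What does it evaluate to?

1514

17 days remain in February 2006 after the 11th (28 − 11).
Full months from March 2006 through March 2010 contribute their day counts.
Then 5 days into April 2010.
Total: 17 + 31 + 30 + 31 + 30 + 31 + 31 + 30 + 31 + 30 + 31 + 31 + 28 + 31 + 30 + 31 + 30 + 31 + 31 + 30 + 31 + 30 + 31 + 31 + 29 + 31 + 30 + 31 + 30 + 31 + 31 + 30 + 31 + 30 + 31 + 31 + 28 + 31 + 30 + 31 + 30 + 31 + 31 + 30 + 31 + 30 + 31 + 31 + 28 + 31 + 5 = 1514.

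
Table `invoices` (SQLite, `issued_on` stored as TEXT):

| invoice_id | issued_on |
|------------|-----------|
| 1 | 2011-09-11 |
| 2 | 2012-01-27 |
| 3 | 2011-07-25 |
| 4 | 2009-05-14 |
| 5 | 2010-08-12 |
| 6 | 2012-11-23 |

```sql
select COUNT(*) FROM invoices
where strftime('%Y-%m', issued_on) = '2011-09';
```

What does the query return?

Rows with year-month 2011-09: 2011-09-11 → 1.

1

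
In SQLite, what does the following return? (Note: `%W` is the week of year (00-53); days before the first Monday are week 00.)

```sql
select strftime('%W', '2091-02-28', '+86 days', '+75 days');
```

First apply '+86 days', '+75 days': 2091-02-28 → 2091-08-08.
2091-08-08 is a Wednesday. SQLite's %W counts Mondays since the year started; the result is 32.

32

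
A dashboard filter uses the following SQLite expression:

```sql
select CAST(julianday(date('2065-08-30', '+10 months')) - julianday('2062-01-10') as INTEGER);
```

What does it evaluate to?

Adding +10 months to 2065-08-30 gives 2066-06-30.
21 days remain in January 2062 after the 10th (31 − 10).
Full months from February 2062 through May 2066 contribute their day counts.
Then 30 days into June 2066.
Total: 21 + 28 + 31 + 30 + 31 + 30 + 31 + 31 + 30 + 31 + 30 + 31 + 31 + 28 + 31 + 30 + 31 + 30 + 31 + 31 + 30 + 31 + 30 + 31 + 31 + 29 + 31 + 30 + 31 + 30 + 31 + 31 + 30 + 31 + 30 + 31 + 31 + 28 + 31 + 30 + 31 + 30 + 31 + 31 + 30 + 31 + 30 + 31 + 31 + 28 + 31 + 30 + 31 + 30 = 1632.

1632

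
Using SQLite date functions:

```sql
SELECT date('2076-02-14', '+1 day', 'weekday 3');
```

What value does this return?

Advancing 1 more day within February lands on 2076-02-15.
`weekday 3` advances to the next Wednesday; 2076-02-15 is a Saturday, so it moves forward to 2076-02-19.

2076-02-19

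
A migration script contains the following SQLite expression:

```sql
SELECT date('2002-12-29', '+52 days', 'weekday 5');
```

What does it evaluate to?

Applying '+52 days' to 2002-12-29: counting 52 days forward gives 2003-02-19.
`weekday 5` advances to the next Friday; 2003-02-19 is a Wednesday, so it moves forward to 2003-02-21.

2003-02-21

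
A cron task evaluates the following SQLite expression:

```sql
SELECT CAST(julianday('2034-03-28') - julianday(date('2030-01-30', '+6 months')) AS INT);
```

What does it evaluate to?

Adding +6 months to 2030-01-30 gives 2030-07-30.
1 day remains in July 2030 after the 30th (31 − 30).
Full months from August 2030 through February 2034 contribute their day counts.
Then 28 days into March 2034.
Total: 1 + 31 + 30 + 31 + 30 + 31 + 31 + 28 + 31 + 30 + 31 + 30 + 31 + 31 + 30 + 31 + 30 + 31 + 31 + 29 + 31 + 30 + 31 + 30 + 31 + 31 + 30 + 31 + 30 + 31 + 31 + 28 + 31 + 30 + 31 + 30 + 31 + 31 + 30 + 31 + 30 + 31 + 31 + 28 + 28 = 1337.

1337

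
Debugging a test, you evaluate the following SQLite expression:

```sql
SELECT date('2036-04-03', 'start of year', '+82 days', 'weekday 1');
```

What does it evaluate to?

`start of year` rewinds 2036-04-03 to 2036-01-01.
Applying '+82 days' to 2036-01-01: counting 82 days forward gives 2036-03-23.
`weekday 1` advances to the next Monday; 2036-03-23 is a Sunday, so it moves forward to 2036-03-24.

2036-03-24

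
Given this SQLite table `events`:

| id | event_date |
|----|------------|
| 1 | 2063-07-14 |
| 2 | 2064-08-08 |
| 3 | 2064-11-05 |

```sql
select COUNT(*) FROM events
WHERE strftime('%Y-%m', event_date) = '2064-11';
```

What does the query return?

1

Rows with year-month 2064-11: 2064-11-05 → 1.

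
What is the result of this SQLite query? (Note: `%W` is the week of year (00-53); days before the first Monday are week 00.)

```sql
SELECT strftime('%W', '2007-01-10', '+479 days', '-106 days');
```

02

First apply '+479 days', '-106 days': 2007-01-10 → 2008-01-18.
2008-01-18 is a Friday. SQLite's %W counts Mondays since the year started; the result is 02.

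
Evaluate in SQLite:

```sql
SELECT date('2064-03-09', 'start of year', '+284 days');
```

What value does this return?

`start of year` rewinds 2064-03-09 to 2064-01-01.
Applying '+284 days' to 2064-01-01: counting 284 days forward gives 2064-10-11.

2064-10-11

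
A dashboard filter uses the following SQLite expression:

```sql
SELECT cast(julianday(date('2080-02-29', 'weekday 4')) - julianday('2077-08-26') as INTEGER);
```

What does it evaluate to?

917

`weekday 4` advances to the next Thursday; 2080-02-29 is already a Thursday, so it stays at 2080-02-29.
5 days remain in August 2077 after the 26th (31 − 26).
Full months from September 2077 through January 2080 contribute their day counts.
Then 29 days into February 2080.
Total: 5 + 30 + 31 + 30 + 31 + 31 + 28 + 31 + 30 + 31 + 30 + 31 + 31 + 30 + 31 + 30 + 31 + 31 + 28 + 31 + 30 + 31 + 30 + 31 + 31 + 30 + 31 + 30 + 31 + 31 + 29 = 917.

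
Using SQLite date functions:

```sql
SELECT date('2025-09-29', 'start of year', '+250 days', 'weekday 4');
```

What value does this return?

2025-09-11

`start of year` rewinds 2025-09-29 to 2025-01-01.
Applying '+250 days' to 2025-01-01: counting 250 days forward gives 2025-09-08.
`weekday 4` advances to the next Thursday; 2025-09-08 is a Monday, so it moves forward to 2025-09-11.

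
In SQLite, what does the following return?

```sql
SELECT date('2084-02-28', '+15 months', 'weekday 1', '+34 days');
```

2085-07-01

Adding +15 months to 2084-02-28 gives 2085-05-28.
`weekday 1` advances to the next Monday; 2085-05-28 is already a Monday, so it stays at 2085-05-28.
May 2085 has 31 days; 3 remain after the 28th, so 4 days reach 2085-06-01.
June 2085 has 30 days; 29 remain after the 1st, so 30 days reach 2085-07-01.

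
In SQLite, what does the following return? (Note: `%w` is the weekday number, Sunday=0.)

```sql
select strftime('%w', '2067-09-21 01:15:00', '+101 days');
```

First apply '+101 days': 2067-09-21 01:15:00 → 2067-12-31 01:15:00.
2067-12-31 is a Saturday; with Sunday=0 that is 6.

6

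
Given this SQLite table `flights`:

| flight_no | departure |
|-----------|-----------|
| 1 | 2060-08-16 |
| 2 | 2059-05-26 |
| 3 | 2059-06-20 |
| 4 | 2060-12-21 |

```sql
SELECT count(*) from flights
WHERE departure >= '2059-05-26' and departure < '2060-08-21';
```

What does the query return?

3

Rows in [2059-05-26, 2060-08-21): 2060-08-16, 2059-05-26, 2059-06-20 → 3 rows.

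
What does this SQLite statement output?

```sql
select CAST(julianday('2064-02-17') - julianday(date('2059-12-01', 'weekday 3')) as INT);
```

1537

`weekday 3` advances to the next Wednesday; 2059-12-01 is a Monday, so it moves forward to 2059-12-03.
28 days remain in December 2059 after the 3rd (31 − 3).
Full months from January 2060 through January 2064 contribute their day counts.
Then 17 days into February 2064.
Total: 28 + 31 + 29 + 31 + 30 + 31 + 30 + 31 + 31 + 30 + 31 + 30 + 31 + 31 + 28 + 31 + 30 + 31 + 30 + 31 + 31 + 30 + 31 + 30 + 31 + 31 + 28 + 31 + 30 + 31 + 30 + 31 + 31 + 30 + 31 + 30 + 31 + 31 + 28 + 31 + 30 + 31 + 30 + 31 + 31 + 30 + 31 + 30 + 31 + 31 + 17 = 1537.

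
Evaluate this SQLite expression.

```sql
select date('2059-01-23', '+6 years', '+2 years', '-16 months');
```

2065-09-23

Adding +6 years to 2059-01-23 gives 2065-01-23.
Adding +2 years to 2065-01-23 gives 2067-01-23.
Adding -16 months to 2067-01-23 gives 2065-09-23.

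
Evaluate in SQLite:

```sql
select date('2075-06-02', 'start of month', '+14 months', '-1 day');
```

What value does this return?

`start of month` rewinds 2075-06-02 to 2075-06-01.
Adding +14 months to 2075-06-01 gives 2076-08-01.
Going back 1 day from 2076-08-01 reaches 2076-07-31 (last day of July, 31 days).

2076-07-31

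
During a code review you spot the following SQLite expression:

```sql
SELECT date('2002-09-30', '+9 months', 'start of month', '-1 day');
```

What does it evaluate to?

Adding +9 months to 2002-09-30 gives 2003-06-30.
`start of month` rewinds 2003-06-30 to 2003-06-01.
Going back 1 day from 2003-06-01 reaches 2003-05-31 (last day of May, 31 days).

2003-05-31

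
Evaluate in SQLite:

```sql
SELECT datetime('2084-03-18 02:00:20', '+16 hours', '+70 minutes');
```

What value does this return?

2084-03-18 19:10:20

+16 hours from 2084-03-18 02:00:20 is 2084-03-18 18:00:20.
70 minutes = 1h 10m; +70 minutes from 2084-03-18 18:00:20 is 2084-03-18 19:10:20.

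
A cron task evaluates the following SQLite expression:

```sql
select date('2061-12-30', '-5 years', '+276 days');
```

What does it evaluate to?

Adding -5 years to 2061-12-30 gives 2056-12-30.
Applying '+276 days' to 2056-12-30: counting 276 days forward gives 2057-10-02.

2057-10-02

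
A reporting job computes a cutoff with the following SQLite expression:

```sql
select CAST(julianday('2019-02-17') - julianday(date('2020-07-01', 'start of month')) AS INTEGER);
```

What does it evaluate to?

`start of month` rewinds 2020-07-01 to 2020-07-01.
11 days remain in February 2019 after the 17th (28 − 17).
Full months from March 2019 through June 2020 contribute their day counts.
Then 1 day into July 2020.
Total: 11 + 31 + 30 + 31 + 30 + 31 + 31 + 30 + 31 + 30 + 31 + 31 + 29 + 31 + 30 + 31 + 30 + 1 = 500.
The subtraction is earlier − later, so the result is −500 → -500.

-500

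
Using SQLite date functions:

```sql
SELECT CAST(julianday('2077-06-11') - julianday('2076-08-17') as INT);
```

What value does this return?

14 days remain in August 2076 after the 17th (31 − 17).
Full months from September 2076 through May 2077 contribute their day counts.
Then 11 days into June 2077.
Total: 14 + 30 + 31 + 30 + 31 + 31 + 28 + 31 + 30 + 31 + 11 = 298.

298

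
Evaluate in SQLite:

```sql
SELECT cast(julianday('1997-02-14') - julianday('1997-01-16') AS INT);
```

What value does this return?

29

15 days remain in January 1997 after the 16th (31 − 16).
Then 14 days into February 1997.
Total: 15 + 14 = 29.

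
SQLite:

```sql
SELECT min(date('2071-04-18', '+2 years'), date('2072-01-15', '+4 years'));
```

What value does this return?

date('2071-04-18', '+2 years') → 2073-04-18.
date('2072-01-15', '+4 years') → 2076-01-15.
Earlier of the two is 2073-04-18.

2073-04-18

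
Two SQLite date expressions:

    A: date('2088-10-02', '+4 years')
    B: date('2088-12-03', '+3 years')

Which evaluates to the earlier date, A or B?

B

A = 2092-10-02.
B = 2091-12-03.
B is earlier.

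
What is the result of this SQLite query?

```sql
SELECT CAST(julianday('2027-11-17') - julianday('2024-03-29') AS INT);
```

1328

2 days remain in March 2024 after the 29th (31 − 29).
Full months from April 2024 through October 2027 contribute their day counts.
Then 17 days into November 2027.
Total: 2 + 30 + 31 + 30 + 31 + 31 + 30 + 31 + 30 + 31 + 31 + 28 + 31 + 30 + 31 + 30 + 31 + 31 + 30 + 31 + 30 + 31 + 31 + 28 + 31 + 30 + 31 + 30 + 31 + 31 + 30 + 31 + 30 + 31 + 31 + 28 + 31 + 30 + 31 + 30 + 31 + 31 + 30 + 31 + 17 = 1328.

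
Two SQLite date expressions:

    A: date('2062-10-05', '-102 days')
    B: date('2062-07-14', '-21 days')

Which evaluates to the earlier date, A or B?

A = 2062-06-25.
B = 2062-06-23.
B is earlier.

B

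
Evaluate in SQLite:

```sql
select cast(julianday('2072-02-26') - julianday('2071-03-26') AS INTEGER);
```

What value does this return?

337

5 days remain in March 2071 after the 26th (31 − 26).
Full months from April 2071 through January 2072 contribute their day counts.
Then 26 days into February 2072.
Total: 5 + 30 + 31 + 30 + 31 + 31 + 30 + 31 + 30 + 31 + 31 + 26 = 337.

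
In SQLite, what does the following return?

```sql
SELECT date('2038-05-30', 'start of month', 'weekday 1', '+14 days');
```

`start of month` rewinds 2038-05-30 to 2038-05-01.
`weekday 1` advances to the next Monday; 2038-05-01 is a Saturday, so it moves forward to 2038-05-03.
Advancing 14 more days within May lands on 2038-05-17.

2038-05-17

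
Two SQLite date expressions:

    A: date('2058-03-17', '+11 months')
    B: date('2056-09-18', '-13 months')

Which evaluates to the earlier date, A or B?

B

A = 2059-02-17.
B = 2055-08-18.
B is earlier.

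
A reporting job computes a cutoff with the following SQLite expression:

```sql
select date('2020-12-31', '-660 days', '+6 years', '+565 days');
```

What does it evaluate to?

Applying '-660 days' to 2020-12-31: counting 660 days back gives 2019-03-12.
Adding +6 years to 2019-03-12 gives 2025-03-12.
Applying '+565 days' to 2025-03-12: counting 565 days forward gives 2026-09-28.

2026-09-28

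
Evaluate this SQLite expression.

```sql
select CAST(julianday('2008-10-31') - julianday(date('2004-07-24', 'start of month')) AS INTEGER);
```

`start of month` rewinds 2004-07-24 to 2004-07-01.
30 days remain in July 2004 after the 1st (31 − 1).
Full months from August 2004 through September 2008 contribute their day counts.
Then 31 days into October 2008.
Total: 30 + 31 + 30 + 31 + 30 + 31 + 31 + 28 + 31 + 30 + 31 + 30 + 31 + 31 + 30 + 31 + 30 + 31 + 31 + 28 + 31 + 30 + 31 + 30 + 31 + 31 + 30 + 31 + 30 + 31 + 31 + 28 + 31 + 30 + 31 + 30 + 31 + 31 + 30 + 31 + 30 + 31 + 31 + 29 + 31 + 30 + 31 + 30 + 31 + 31 + 30 + 31 = 1583.

1583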